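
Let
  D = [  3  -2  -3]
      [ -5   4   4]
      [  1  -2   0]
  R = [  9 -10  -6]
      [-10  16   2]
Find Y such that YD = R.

Y = [[2, 0, 3], [2, 2, -6]]

D is on the right of Y, so right-multiply by D⁻¹: Y = RD⁻¹.
det D = -2, so D⁻¹ = [[-4, -3, -2], [-2, -3/2, -3/2], [-3, -2, -1]].
Y = RD⁻¹ = [[9, -10, -6], [-10, 16, 2]] · [[-4, -3, -2], [-2, -3/2, -3/2], [-3, -2, -1]] = [[2, 0, 3], [2, 2, -6]].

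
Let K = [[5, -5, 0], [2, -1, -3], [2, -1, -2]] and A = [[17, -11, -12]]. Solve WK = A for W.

W = [[1, 0, 6]]

K is on the right of W, so right-multiply by K⁻¹: W = AK⁻¹.
det K = 5, so K⁻¹ = [[-1/5, -2, 3], [-2/5, -2, 3], [0, -1, 1]].
W = AK⁻¹ = [[17, -11, -12]] · [[-1/5, -2, 3], [-2/5, -2, 3], [0, -1, 1]] = [[1, 0, 6]].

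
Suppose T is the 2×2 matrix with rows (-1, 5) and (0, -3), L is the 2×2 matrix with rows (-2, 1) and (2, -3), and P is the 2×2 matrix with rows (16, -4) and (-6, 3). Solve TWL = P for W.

W = T⁻¹PL⁻¹ (apply T⁻¹ on the left and L⁻¹ on the right).
det T = 3; the adjugate gives T⁻¹ = [[-1, -5/3], [0, -1/3]].
det L = 4, so L⁻¹ = [[-3/4, -1/4], [-1/2, -1/2]].
T⁻¹P = [[-6, -1], [2, -1]].
W = (T⁻¹P)L⁻¹ = [[5, 2], [-1, 0]].

W = [[5, 2], [-1, 0]]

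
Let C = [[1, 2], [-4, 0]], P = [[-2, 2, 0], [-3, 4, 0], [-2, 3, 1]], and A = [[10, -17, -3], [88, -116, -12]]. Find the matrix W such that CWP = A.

Left-multiply by C⁻¹ and right-multiply by P⁻¹: W = C⁻¹AP⁻¹.
det C = 8, so C⁻¹ = [[0, -1/4], [1/2, 1/8]].
det P = -2; the adjugate gives P⁻¹ = [[-2, 1, 0], [-3/2, 1, 0], [1/2, -1, 1]].
C⁻¹A = [[-22, 29, 3], [16, -23, -3]].
W = (C⁻¹A)P⁻¹ = [[2, 4, 3], [1, -4, -3]].

W = [[2, 4, 3], [1, -4, -3]]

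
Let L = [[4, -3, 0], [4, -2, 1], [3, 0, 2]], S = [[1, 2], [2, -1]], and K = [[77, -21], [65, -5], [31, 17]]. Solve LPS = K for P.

P = L⁻¹KS⁻¹ (apply L⁻¹ on the left and S⁻¹ on the right).
det L = -1; the adjugate gives L⁻¹ = [[4, -6, 3], [5, -8, 4], [-6, 9, -4]].
S has determinant -5; S⁻¹ = [[1/5, 2/5], [2/5, -1/5]].
L⁻¹K = [[11, -3], [-11, 3], [-1, 13]].
P = (L⁻¹K)S⁻¹ = [[1, 5], [-1, -5], [5, -3]].

P = [[1, 5], [-1, -5], [5, -3]]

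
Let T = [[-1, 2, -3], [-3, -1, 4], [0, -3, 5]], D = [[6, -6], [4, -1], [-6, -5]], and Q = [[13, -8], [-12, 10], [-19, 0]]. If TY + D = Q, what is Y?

TY = Q − D = [[7, -2], [-16, 11], [-13, 5]].
T is on the left of Y, so left-multiply by T⁻¹: Y = T⁻¹(Q − D).
det T = -4, so T⁻¹ = [[-7/4, 1/4, -5/4], [-15/4, 5/4, -13/4], [-9/4, 3/4, -7/4]].
Y = T⁻¹(Q − D) = [[0, 0], [-4, 5], [-5, 4]].

Y = [[0, 0], [-4, 5], [-5, 4]]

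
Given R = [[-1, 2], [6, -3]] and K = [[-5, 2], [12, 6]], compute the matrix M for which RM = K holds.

Since R multiplies M on the left, M = R⁻¹K.
det R = -9, so R⁻¹ = [[1/3, 2/9], [2/3, 1/9]].
M = R⁻¹K = [[1/3, 2/9], [2/3, 1/9]] · [[-5, 2], [12, 6]] = [[1, 2], [-2, 2]].

M = [[1, 2], [-2, 2]]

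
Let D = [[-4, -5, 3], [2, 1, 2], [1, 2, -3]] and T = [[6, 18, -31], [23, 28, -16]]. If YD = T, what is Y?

Y = [[-3, -5, 4], [-5, 1, 1]]

D is on the right of Y, so right-multiply by D⁻¹: Y = TD⁻¹.
det D = -3, so D⁻¹ = [[7/3, 3, 13/3], [-8/3, -3, -14/3], [-1, -1, -2]].
Y = TD⁻¹ = [[6, 18, -31], [23, 28, -16]] · [[7/3, 3, 13/3], [-8/3, -3, -14/3], [-1, -1, -2]] = [[-3, -5, 4], [-5, 1, 1]].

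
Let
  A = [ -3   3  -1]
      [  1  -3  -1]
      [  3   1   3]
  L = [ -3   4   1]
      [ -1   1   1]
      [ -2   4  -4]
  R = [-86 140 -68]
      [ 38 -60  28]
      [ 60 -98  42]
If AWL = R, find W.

Left-multiply by A⁻¹ and right-multiply by L⁻¹: W = A⁻¹RL⁻¹.
det A = -4; the adjugate gives A⁻¹ = [[2, 5/2, 3/2], [3/2, 3/2, 1], [-5/2, -3, -3/2]].
det L = -2; the adjugate gives L⁻¹ = [[4, -10, -3/2], [3, -7, -1], [1, -2, -1/2]].
A⁻¹R = [[13, -17, -3], [-12, 22, -18], [11, -23, 23]].
W = (A⁻¹R)L⁻¹ = [[-2, -5, -1], [0, 2, 5], [-2, 5, -5]].

W = [[-2, -5, -1], [0, 2, 5], [-2, 5, -5]]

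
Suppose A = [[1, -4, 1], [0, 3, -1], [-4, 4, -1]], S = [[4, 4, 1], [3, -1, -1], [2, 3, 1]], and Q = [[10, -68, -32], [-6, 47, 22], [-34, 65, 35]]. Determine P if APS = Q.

P = [[0, 2, 1], [3, -4, 2], [4, 0, 1]]

Left-multiply by A⁻¹ and right-multiply by S⁻¹: P = A⁻¹QS⁻¹.
A has determinant -3; A⁻¹ = [[-1/3, 0, -1/3], [-4/3, -1, -1/3], [-4, -4, -1]].
S has determinant -1; S⁻¹ = [[-2, 1, 3], [5, -2, -7], [-11, 4, 16]].
A⁻¹Q = [[8, 1, -1], [4, 22, 9], [18, 19, 5]].
P = (A⁻¹Q)S⁻¹ = [[0, 2, 1], [3, -4, 2], [4, 0, 1]].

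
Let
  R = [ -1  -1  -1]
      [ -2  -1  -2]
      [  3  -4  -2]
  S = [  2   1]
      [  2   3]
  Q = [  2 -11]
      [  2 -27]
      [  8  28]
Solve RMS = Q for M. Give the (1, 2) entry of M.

M = R⁻¹QS⁻¹ (apply R⁻¹ on the left and S⁻¹ on the right).
det R = 5; the adjugate gives R⁻¹ = [[-6/5, 2/5, 1/5], [-2, 1, 0], [11/5, -7/5, -1/5]].
det S = 4, so S⁻¹ = [[3/4, -1/4], [-1/2, 1/2]].
R⁻¹Q = [[0, 8], [-2, -5], [0, 8]].
M = (R⁻¹Q)S⁻¹ = [[-4, 4], [1, -2], [-4, 4]].

4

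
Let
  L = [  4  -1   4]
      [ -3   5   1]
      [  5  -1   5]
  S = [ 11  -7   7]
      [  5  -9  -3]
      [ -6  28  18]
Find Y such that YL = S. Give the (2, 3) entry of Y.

Since L sits to the right of Y, Y = SL⁻¹.
L has determinant -4; L⁻¹ = [[-13/2, -1/4, 21/4], [-5, 0, 4], [11/2, 1/4, -17/4]].
Y = SL⁻¹ = [[11, -7, 7], [5, -9, -3], [-6, 28, 18]] · [[-13/2, -1/4, 21/4], [-5, 0, 4], [11/2, 1/4, -17/4]] = [[2, -1, 0], [-4, -2, 3], [-2, 6, 4]].

3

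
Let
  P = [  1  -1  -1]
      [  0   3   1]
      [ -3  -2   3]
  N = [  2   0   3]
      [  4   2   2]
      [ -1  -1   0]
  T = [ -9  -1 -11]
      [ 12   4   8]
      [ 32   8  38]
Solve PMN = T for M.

M = [[-1, 1, -3], [-1, 1, 3], [3, 1, -5]]

Isolating M: multiply by P⁻¹ from the left and N⁻¹ from the right, so M = P⁻¹TN⁻¹.
det P = 5; the adjugate gives P⁻¹ = [[11/5, 1, 2/5], [-3/5, 0, -1/5], [9/5, 1, 3/5]].
det N = -2; the adjugate gives N⁻¹ = [[-1, 3/2, 3], [1, -3/2, -4], [1, -1, -2]].
P⁻¹T = [[5, 5, -1], [-1, -1, -1], [15, 7, 11]].
M = (P⁻¹T)N⁻¹ = [[-1, 1, -3], [-1, 1, 3], [3, 1, -5]].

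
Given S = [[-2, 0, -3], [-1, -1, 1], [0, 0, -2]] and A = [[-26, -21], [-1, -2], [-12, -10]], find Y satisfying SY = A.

S is on the left of Y, so left-multiply by S⁻¹: Y = S⁻¹A.
S has determinant -4; S⁻¹ = [[-1/2, 0, 3/4], [1/2, -1, -5/4], [0, 0, -1/2]].
Y = S⁻¹A = [[-1/2, 0, 3/4], [1/2, -1, -5/4], [0, 0, -1/2]] · [[-26, -21], [-1, -2], [-12, -10]] = [[4, 3], [3, 4], [6, 5]].

Y = [[4, 3], [3, 4], [6, 5]]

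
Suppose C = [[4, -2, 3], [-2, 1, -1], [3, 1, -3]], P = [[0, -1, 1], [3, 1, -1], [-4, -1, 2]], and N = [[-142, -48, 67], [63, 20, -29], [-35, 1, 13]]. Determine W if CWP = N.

W = [[0, -2, 5], [1, 1, 2], [3, -4, 1]]

Left-multiply by C⁻¹ and right-multiply by P⁻¹: W = C⁻¹NP⁻¹.
C has determinant -5; C⁻¹ = [[2/5, 3/5, 1/5], [9/5, 21/5, 2/5], [1, 2, 0]].
det P = 3; the adjugate gives P⁻¹ = [[1/3, 1/3, 0], [-2/3, 4/3, 1], [1/3, 4/3, 1]].
C⁻¹N = [[-26, -7, 12], [-5, -2, 4], [-16, -8, 9]].
W = (C⁻¹N)P⁻¹ = [[0, -2, 5], [1, 1, 2], [3, -4, 1]].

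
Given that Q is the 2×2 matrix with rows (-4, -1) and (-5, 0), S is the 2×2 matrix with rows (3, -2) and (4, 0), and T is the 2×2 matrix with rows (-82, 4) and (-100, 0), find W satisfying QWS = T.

W = Q⁻¹TS⁻¹ (apply Q⁻¹ on the left and S⁻¹ on the right).
det Q = -5; the adjugate gives Q⁻¹ = [[0, -1/5], [-1, 4/5]].
det S = 8, so S⁻¹ = [[0, 1/4], [-1/2, 3/8]].
Q⁻¹T = [[20, 0], [2, -4]].
W = (Q⁻¹T)S⁻¹ = [[0, 5], [2, -1]].

W = [[0, 5], [2, -1]]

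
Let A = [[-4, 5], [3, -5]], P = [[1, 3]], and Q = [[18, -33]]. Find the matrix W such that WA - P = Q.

WA = Q + P = [[19, -30]].
Since A sits to the right of W, W = (Q + P)A⁻¹.
det A = 5, so A⁻¹ = [[-1, -1], [-3/5, -4/5]].
W = (Q + P)A⁻¹ = [[-1, 5]].

W = [[-1, 5]]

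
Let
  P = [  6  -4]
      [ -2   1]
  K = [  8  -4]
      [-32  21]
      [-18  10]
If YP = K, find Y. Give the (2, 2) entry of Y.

1

Right-multiplying both sides by P⁻¹ gives Y = KP⁻¹.
det P = -2; the adjugate gives P⁻¹ = [[-1/2, -2], [-1, -3]].
Y = KP⁻¹ = [[8, -4], [-32, 21], [-18, 10]] · [[-1/2, -2], [-1, -3]] = [[0, -4], [-5, 1], [-1, 6]].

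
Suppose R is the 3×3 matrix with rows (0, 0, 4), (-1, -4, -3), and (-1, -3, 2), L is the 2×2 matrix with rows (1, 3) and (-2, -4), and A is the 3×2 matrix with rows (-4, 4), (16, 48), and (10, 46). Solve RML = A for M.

M = R⁻¹AL⁻¹ (apply R⁻¹ on the left and L⁻¹ on the right).
det R = -4; the adjugate gives R⁻¹ = [[17/4, 3, -4], [-5/4, -1, 1], [1/4, 0, 0]].
L has determinant 2; L⁻¹ = [[-2, -3/2], [1, 1/2]].
R⁻¹A = [[-9, -23], [-1, -7], [-1, 1]].
M = (R⁻¹A)L⁻¹ = [[-5, 2], [-5, -2], [3, 2]].

M = [[-5, 2], [-5, -2], [3, 2]]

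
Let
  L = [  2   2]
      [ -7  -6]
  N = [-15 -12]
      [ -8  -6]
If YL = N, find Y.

Y = [[3, 3], [3, 2]]

L is on the right of Y, so right-multiply by L⁻¹: Y = NL⁻¹.
L has determinant 2; L⁻¹ = [[-3, -1], [7/2, 1]].
Y = NL⁻¹ = [[-15, -12], [-8, -6]] · [[-3, -1], [7/2, 1]] = [[3, 3], [3, 2]].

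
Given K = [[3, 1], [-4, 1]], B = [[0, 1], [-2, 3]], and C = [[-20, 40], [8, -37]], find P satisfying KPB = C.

P = [[5, 2], [-5, 4]]

Isolating P: multiply by K⁻¹ from the left and B⁻¹ from the right, so P = K⁻¹CB⁻¹.
det K = 7; the adjugate gives K⁻¹ = [[1/7, -1/7], [4/7, 3/7]].
det B = 2; the adjugate gives B⁻¹ = [[3/2, -1/2], [1, 0]].
K⁻¹C = [[-4, 11], [-8, 7]].
P = (K⁻¹C)B⁻¹ = [[5, 2], [-5, 4]].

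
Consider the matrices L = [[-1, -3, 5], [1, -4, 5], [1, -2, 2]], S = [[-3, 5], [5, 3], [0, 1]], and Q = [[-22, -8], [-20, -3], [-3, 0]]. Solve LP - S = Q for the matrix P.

P = [[5, 1], [0, -1], [-4, -1]]

LP = Q + S = [[-25, -3], [-15, 0], [-3, 1]].
Left-multiplying both sides by L⁻¹ gives P = L⁻¹(Q + S).
det L = -1; the adjugate gives L⁻¹ = [[-2, 4, -5], [-3, 7, -10], [-2, 5, -7]].
P = L⁻¹(Q + S) = [[5, 1], [0, -1], [-4, -1]].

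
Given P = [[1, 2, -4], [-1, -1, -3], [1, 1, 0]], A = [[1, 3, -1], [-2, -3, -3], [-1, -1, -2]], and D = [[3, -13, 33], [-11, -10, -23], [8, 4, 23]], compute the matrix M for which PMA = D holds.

M = [[1, -2, -4], [-4, 0, -3], [1, 1, -2]]

Left-multiply by P⁻¹ and right-multiply by A⁻¹: M = P⁻¹DA⁻¹.
P has determinant -3; P⁻¹ = [[-1, 4/3, 10/3], [1, -4/3, -7/3], [0, -1/3, -1/3]].
det A = 1, so A⁻¹ = [[3, 7, -12], [-1, -3, 5], [-1, -2, 3]].
P⁻¹D = [[9, 13, 13], [-1, -9, 10], [1, 2, 0]].
M = (P⁻¹D)A⁻¹ = [[1, -2, -4], [-4, 0, -3], [1, 1, -2]].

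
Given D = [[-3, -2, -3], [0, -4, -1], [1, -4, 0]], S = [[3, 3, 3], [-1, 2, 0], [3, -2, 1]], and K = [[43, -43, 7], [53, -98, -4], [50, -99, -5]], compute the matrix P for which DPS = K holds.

P = [[-3, -3, -4], [1, 5, -5], [4, -3, 0]]

P = D⁻¹KS⁻¹ (apply D⁻¹ on the left and S⁻¹ on the right).
det D = 2, so D⁻¹ = [[-2, 6, -5], [-1/2, 3/2, -3/2], [2, -7, 6]].
S has determinant -3; S⁻¹ = [[-2/3, 3, 2], [-1/3, 2, 1], [4/3, -5, -3]].
D⁻¹K = [[-18, -7, -13], [-17, 23, -2], [15, 6, 12]].
P = (D⁻¹K)S⁻¹ = [[-3, -3, -4], [1, 5, -5], [4, -3, 0]].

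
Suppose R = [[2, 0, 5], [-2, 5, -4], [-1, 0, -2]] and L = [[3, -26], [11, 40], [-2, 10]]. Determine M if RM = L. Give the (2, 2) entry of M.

4

R is on the left of M, so left-multiply by R⁻¹: M = R⁻¹L.
det R = 5; the adjugate gives R⁻¹ = [[-2, 0, -5], [0, 1/5, -2/5], [1, 0, 2]].
M = R⁻¹L = [[-2, 0, -5], [0, 1/5, -2/5], [1, 0, 2]] · [[3, -26], [11, 40], [-2, 10]] = [[4, 2], [3, 4], [-1, -6]].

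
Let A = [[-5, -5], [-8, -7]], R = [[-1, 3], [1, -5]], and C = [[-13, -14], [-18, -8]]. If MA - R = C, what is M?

M = [[-2, 3], [-3, 4]]

MA = C + R = [[-14, -11], [-17, -13]].
Right-multiplying both sides by A⁻¹ gives M = (C + R)A⁻¹.
A has determinant -5; A⁻¹ = [[7/5, -1], [-8/5, 1]].
M = (C + R)A⁻¹ = [[-2, 3], [-3, 4]].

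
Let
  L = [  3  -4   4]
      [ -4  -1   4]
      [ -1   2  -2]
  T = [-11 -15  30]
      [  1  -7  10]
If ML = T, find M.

M = [[4, 5, 3], [2, 1, 1]]

L is on the right of M, so right-multiply by L⁻¹: M = TL⁻¹.
det L = -6; the adjugate gives L⁻¹ = [[1, 0, 2], [2, 1/3, 14/3], [3/2, 1/3, 19/6]].
M = TL⁻¹ = [[-11, -15, 30], [1, -7, 10]] · [[1, 0, 2], [2, 1/3, 14/3], [3/2, 1/3, 19/6]] = [[4, 5, 3], [2, 1, 1]].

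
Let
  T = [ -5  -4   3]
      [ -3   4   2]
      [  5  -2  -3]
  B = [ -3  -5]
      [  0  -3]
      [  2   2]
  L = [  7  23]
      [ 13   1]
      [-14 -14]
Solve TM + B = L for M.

M = [[-1, -4], [1, -2], [3, 0]]

TM = L − B = [[10, 28], [13, 4], [-16, -16]].
T is on the left of M, so left-multiply by T⁻¹: M = T⁻¹(L − B).
det T = -6, so T⁻¹ = [[4/3, 3, 10/3], [-1/6, 0, -1/6], [7/3, 5, 16/3]].
M = T⁻¹(L − B) = [[-1, -4], [1, -2], [3, 0]].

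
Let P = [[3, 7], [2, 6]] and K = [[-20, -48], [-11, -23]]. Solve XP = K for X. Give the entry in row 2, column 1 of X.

-5

Since P sits to the right of X, X = KP⁻¹.
det P = 4; the adjugate gives P⁻¹ = [[3/2, -7/4], [-1/2, 3/4]].
X = KP⁻¹ = [[-20, -48], [-11, -23]] · [[3/2, -7/4], [-1/2, 3/4]] = [[-6, -1], [-5, 2]].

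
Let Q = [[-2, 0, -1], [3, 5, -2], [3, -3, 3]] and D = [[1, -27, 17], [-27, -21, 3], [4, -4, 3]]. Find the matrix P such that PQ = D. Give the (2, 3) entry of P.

-3

Right-multiplying both sides by Q⁻¹ gives P = DQ⁻¹.
det Q = 6, so Q⁻¹ = [[3/2, 1/2, 5/6], [-5/2, -1/2, -7/6], [-4, -1, -5/3]].
P = DQ⁻¹ = [[1, -27, 17], [-27, -21, 3], [4, -4, 3]] · [[3/2, 1/2, 5/6], [-5/2, -1/2, -7/6], [-4, -1, -5/3]] = [[1, -3, 4], [0, -6, -3], [4, 1, 3]].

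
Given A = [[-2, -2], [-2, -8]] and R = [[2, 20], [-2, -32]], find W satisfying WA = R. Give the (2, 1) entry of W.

-4

Since A sits to the right of W, W = RA⁻¹.
det A = 12, so A⁻¹ = [[-2/3, 1/6], [1/6, -1/6]].
W = RA⁻¹ = [[2, 20], [-2, -32]] · [[-2/3, 1/6], [1/6, -1/6]] = [[2, -3], [-4, 5]].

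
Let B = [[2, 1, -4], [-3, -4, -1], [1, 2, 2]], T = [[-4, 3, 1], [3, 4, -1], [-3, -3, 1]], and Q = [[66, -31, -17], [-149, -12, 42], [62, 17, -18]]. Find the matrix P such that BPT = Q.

P = [[-4, 5, -3], [-3, 2, 4], [1, 1, -2]]

Isolating P: multiply by B⁻¹ from the left and T⁻¹ from the right, so P = B⁻¹QT⁻¹.
B has determinant 1; B⁻¹ = [[-6, -10, -17], [5, 8, 14], [-2, -3, -5]].
det T = -1, so T⁻¹ = [[-1, 6, 7], [0, 1, 1], [-3, 21, 25]].
B⁻¹Q = [[40, 17, -12], [6, -13, -1], [5, 13, -2]].
P = (B⁻¹Q)T⁻¹ = [[-4, 5, -3], [-3, 2, 4], [1, 1, -2]].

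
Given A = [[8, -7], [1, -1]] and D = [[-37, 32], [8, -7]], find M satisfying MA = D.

M = [[-5, 3], [1, 0]]

A is on the right of M, so right-multiply by A⁻¹: M = DA⁻¹.
det A = -1, so A⁻¹ = [[1, -7], [1, -8]].
M = DA⁻¹ = [[-37, 32], [8, -7]] · [[1, -7], [1, -8]] = [[-5, 3], [1, 0]].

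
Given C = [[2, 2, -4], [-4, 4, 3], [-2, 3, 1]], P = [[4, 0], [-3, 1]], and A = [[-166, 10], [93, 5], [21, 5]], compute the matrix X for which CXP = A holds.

X = [[-5, -5], [-2, 0], [5, -5]]

X = C⁻¹AP⁻¹ (apply C⁻¹ on the left and P⁻¹ on the right).
det C = 2; the adjugate gives C⁻¹ = [[-5/2, -7, 11], [-1, -3, 5], [-2, -5, 8]].
P has determinant 4; P⁻¹ = [[1/4, 0], [3/4, 1]].
C⁻¹A = [[-5, -5], [-8, 0], [35, -5]].
X = (C⁻¹A)P⁻¹ = [[-5, -5], [-2, 0], [5, -5]].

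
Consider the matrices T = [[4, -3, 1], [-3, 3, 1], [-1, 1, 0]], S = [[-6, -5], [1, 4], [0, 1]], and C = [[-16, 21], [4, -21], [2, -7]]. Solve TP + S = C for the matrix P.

TP = C − S = [[-10, 26], [3, -25], [2, -8]].
T is on the left of P, so left-multiply by T⁻¹: P = T⁻¹(C − S).
T has determinant -1; T⁻¹ = [[1, -1, 6], [1, -1, 7], [0, 1, -3]].
P = T⁻¹(C − S) = [[-1, 3], [1, -5], [-3, -1]].

P = [[-1, 3], [1, -5], [-3, -1]]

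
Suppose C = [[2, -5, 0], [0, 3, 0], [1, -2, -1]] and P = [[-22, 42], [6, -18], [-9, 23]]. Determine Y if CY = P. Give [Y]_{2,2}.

-6

Since C multiplies Y on the left, Y = C⁻¹P.
det C = -6, so C⁻¹ = [[1/2, 5/6, 0], [0, 1/3, 0], [1/2, 1/6, -1]].
Y = C⁻¹P = [[1/2, 5/6, 0], [0, 1/3, 0], [1/2, 1/6, -1]] · [[-22, 42], [6, -18], [-9, 23]] = [[-6, 6], [2, -6], [-1, -5]].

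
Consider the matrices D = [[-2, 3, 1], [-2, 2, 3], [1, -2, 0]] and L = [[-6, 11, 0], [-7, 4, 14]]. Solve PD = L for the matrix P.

P = [[3, -1, -2], [2, 4, 5]]

Right-multiplying both sides by D⁻¹ gives P = LD⁻¹.
det D = -1; the adjugate gives D⁻¹ = [[-6, 2, -7], [-3, 1, -4], [-2, 1, -2]].
P = LD⁻¹ = [[-6, 11, 0], [-7, 4, 14]] · [[-6, 2, -7], [-3, 1, -4], [-2, 1, -2]] = [[3, -1, -2], [2, 4, 5]].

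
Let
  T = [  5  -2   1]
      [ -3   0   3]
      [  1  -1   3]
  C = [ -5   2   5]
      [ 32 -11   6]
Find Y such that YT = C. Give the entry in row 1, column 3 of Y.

T is on the right of Y, so right-multiply by T⁻¹: Y = CT⁻¹.
T has determinant -6; T⁻¹ = [[-1/2, -5/6, 1], [-2, -7/3, 3], [-1/2, -1/2, 1]].
Y = CT⁻¹ = [[-5, 2, 5], [32, -11, 6]] · [[-1/2, -5/6, 1], [-2, -7/3, 3], [-1/2, -1/2, 1]] = [[-4, -3, 6], [3, -4, 5]].

6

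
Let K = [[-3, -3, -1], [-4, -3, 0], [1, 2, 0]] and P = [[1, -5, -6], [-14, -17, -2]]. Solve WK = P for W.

W = [[6, -5, -1], [2, 1, -4]]

K is on the right of W, so right-multiply by K⁻¹: W = PK⁻¹.
K has determinant 5; K⁻¹ = [[0, -2/5, -3/5], [0, 1/5, 4/5], [-1, 3/5, -3/5]].
W = PK⁻¹ = [[1, -5, -6], [-14, -17, -2]] · [[0, -2/5, -3/5], [0, 1/5, 4/5], [-1, 3/5, -3/5]] = [[6, -5, -1], [2, 1, -4]].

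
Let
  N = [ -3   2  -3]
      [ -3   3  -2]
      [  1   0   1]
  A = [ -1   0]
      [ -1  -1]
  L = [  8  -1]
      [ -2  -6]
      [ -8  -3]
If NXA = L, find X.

X = [[3, 3], [3, 5], [2, 0]]

Isolating X: multiply by N⁻¹ from the left and A⁻¹ from the right, so X = N⁻¹LA⁻¹.
det N = 2, so N⁻¹ = [[3/2, -1, 5/2], [1/2, 0, 3/2], [-3/2, 1, -3/2]].
A has determinant 1; A⁻¹ = [[-1, 0], [1, -1]].
N⁻¹L = [[-6, -3], [-8, -5], [-2, 0]].
X = (N⁻¹L)A⁻¹ = [[3, 3], [3, 5], [2, 0]].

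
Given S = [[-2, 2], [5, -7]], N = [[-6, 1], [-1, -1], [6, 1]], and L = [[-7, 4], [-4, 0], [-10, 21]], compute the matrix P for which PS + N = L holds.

P = [[-2, -1], [4, 1], [3, -2]]

PS = L − N = [[-1, 3], [-3, 1], [-16, 20]].
Right-multiplying both sides by S⁻¹ gives P = (L − N)S⁻¹.
det S = 4, so S⁻¹ = [[-7/4, -1/2], [-5/4, -1/2]].
P = (L − N)S⁻¹ = [[-2, -1], [4, 1], [3, -2]].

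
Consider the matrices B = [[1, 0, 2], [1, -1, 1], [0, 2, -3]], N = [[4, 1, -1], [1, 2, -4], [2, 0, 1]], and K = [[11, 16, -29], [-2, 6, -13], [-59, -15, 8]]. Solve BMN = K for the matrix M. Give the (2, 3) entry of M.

-1

Isolating M: multiply by B⁻¹ from the left and N⁻¹ from the right, so M = B⁻¹KN⁻¹.
B has determinant 5; B⁻¹ = [[1/5, 4/5, 2/5], [3/5, -3/5, 1/5], [2/5, -2/5, -1/5]].
det N = 3; the adjugate gives N⁻¹ = [[2/3, -1/3, -2/3], [-3, 2, 5], [-4/3, 2/3, 7/3]].
B⁻¹K = [[-23, 2, -13], [-4, 3, -8], [17, 7, -8]].
M = (B⁻¹K)N⁻¹ = [[-4, 3, -5], [-1, 2, -1], [1, 3, 5]].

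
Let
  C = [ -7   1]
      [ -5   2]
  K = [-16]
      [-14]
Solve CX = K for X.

X = [[2], [-2]]

Since C multiplies X on the left, X = C⁻¹K.
det C = -9, so C⁻¹ = [[-2/9, 1/9], [-5/9, 7/9]].
X = C⁻¹K = [[-2/9, 1/9], [-5/9, 7/9]] · [[-16], [-14]] = [[2], [-2]].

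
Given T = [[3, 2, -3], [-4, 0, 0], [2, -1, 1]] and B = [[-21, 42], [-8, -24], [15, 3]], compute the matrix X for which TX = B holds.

X = [[2, 6], [-6, 3], [5, -6]]

T is on the left of X, so left-multiply by T⁻¹: X = T⁻¹B.
T has determinant -4; T⁻¹ = [[0, -1/4, 0], [-1, -9/4, -3], [-1, -7/4, -2]].
X = T⁻¹B = [[0, -1/4, 0], [-1, -9/4, -3], [-1, -7/4, -2]] · [[-21, 42], [-8, -24], [15, 3]] = [[2, 6], [-6, 3], [5, -6]].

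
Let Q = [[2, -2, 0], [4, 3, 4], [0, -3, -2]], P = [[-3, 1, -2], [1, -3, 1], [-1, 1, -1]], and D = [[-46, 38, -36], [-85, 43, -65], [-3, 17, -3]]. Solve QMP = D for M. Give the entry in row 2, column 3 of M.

Left-multiply by Q⁻¹ and right-multiply by P⁻¹: M = Q⁻¹DP⁻¹.
Q has determinant -4; Q⁻¹ = [[-3/2, 1, 2], [-2, 1, 2], [3, -3/2, -7/2]].
P has determinant -2; P⁻¹ = [[-1, 1/2, 5/2], [0, -1/2, -1/2], [1, -1, -4]].
Q⁻¹D = [[-22, 20, -17], [1, 1, 1], [0, -10, 0]].
M = (Q⁻¹D)P⁻¹ = [[5, -4, 3], [0, -1, -2], [0, 5, 5]].

-2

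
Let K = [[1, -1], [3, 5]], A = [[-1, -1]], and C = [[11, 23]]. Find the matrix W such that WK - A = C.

W = [[-2, 4]]

WK = C + A = [[10, 22]].
K is on the right of W, so right-multiply by K⁻¹: W = (C + A)K⁻¹.
det K = 8; the adjugate gives K⁻¹ = [[5/8, 1/8], [-3/8, 1/8]].
W = (C + A)K⁻¹ = [[-2, 4]].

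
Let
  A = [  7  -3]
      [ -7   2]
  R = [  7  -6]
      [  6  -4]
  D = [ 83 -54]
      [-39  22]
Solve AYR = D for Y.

Y = [[-1, 0], [-2, -5]]

Isolating Y: multiply by A⁻¹ from the left and R⁻¹ from the right, so Y = A⁻¹DR⁻¹.
det A = -7, so A⁻¹ = [[-2/7, -3/7], [-1, -1]].
det R = 8, so R⁻¹ = [[-1/2, 3/4], [-3/4, 7/8]].
A⁻¹D = [[-7, 6], [-44, 32]].
Y = (A⁻¹D)R⁻¹ = [[-1, 0], [-2, -5]].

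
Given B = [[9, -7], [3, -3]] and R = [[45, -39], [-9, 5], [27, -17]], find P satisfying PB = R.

P = [[3, 6], [-2, 3], [5, -6]]

Since B sits to the right of P, P = RB⁻¹.
det B = -6; the adjugate gives B⁻¹ = [[1/2, -7/6], [1/2, -3/2]].
P = RB⁻¹ = [[45, -39], [-9, 5], [27, -17]] · [[1/2, -7/6], [1/2, -3/2]] = [[3, 6], [-2, 3], [5, -6]].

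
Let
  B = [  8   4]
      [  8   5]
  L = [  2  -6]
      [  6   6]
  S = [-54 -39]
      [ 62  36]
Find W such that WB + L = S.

WB = S − L = [[-56, -33], [56, 30]].
Since B sits to the right of W, W = (S − L)B⁻¹.
det B = 8, so B⁻¹ = [[5/8, -1/2], [-1, 1]].
W = (S − L)B⁻¹ = [[-2, -5], [5, 2]].

W = [[-2, -5], [5, 2]]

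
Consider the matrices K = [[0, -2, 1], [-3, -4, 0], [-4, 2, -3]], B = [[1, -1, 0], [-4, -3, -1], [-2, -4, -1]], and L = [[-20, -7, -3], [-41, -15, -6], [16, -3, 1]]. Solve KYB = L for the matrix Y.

Left-multiply by K⁻¹ and right-multiply by B⁻¹: Y = K⁻¹LB⁻¹.
det K = -4; the adjugate gives K⁻¹ = [[-3, 1, -1], [9/4, -1, 3/4], [11/2, -2, 3/2]].
det B = 1; the adjugate gives B⁻¹ = [[-1, -1, 1], [-2, -1, 1], [10, 6, -7]].
K⁻¹L = [[3, 9, 2], [8, -3, 0], [-4, -13, -3]].
Y = (K⁻¹L)B⁻¹ = [[-1, 0, -2], [-2, -5, 5], [0, -1, 4]].

Y = [[-1, 0, -2], [-2, -5, 5], [0, -1, 4]]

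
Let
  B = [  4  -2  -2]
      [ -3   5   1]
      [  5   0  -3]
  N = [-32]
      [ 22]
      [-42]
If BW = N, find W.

B is on the left of W, so left-multiply by B⁻¹: W = B⁻¹N.
det B = -2; the adjugate gives B⁻¹ = [[15/2, 3, -4], [2, 1, -1], [25/2, 5, -7]].
W = B⁻¹N = [[15/2, 3, -4], [2, 1, -1], [25/2, 5, -7]] · [[-32], [22], [-42]] = [[-6], [0], [4]].

W = [[-6], [0], [4]]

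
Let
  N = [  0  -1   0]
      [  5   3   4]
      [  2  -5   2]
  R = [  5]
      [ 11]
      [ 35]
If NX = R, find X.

N is on the left of X, so left-multiply by N⁻¹: X = N⁻¹R.
det N = 2; the adjugate gives N⁻¹ = [[13, 1, -2], [-1, 0, 0], [-31/2, -1, 5/2]].
X = N⁻¹R = [[13, 1, -2], [-1, 0, 0], [-31/2, -1, 5/2]] · [[5], [11], [35]] = [[6], [-5], [-1]].

X = [[6], [-5], [-1]]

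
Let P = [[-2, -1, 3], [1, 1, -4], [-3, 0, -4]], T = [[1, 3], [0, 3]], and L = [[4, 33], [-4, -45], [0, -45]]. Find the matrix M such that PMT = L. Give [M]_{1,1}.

Left-multiply by P⁻¹ and right-multiply by T⁻¹: M = P⁻¹LT⁻¹.
det P = 1, so P⁻¹ = [[-4, -4, 1], [16, 17, -5], [3, 3, -1]].
T has determinant 3; T⁻¹ = [[1, -1], [0, 1/3]].
P⁻¹L = [[0, 3], [-4, -12], [0, 9]].
M = (P⁻¹L)T⁻¹ = [[0, 1], [-4, 0], [0, 3]].

0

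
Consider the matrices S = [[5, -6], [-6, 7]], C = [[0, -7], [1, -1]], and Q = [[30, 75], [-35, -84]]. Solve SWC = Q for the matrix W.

W = S⁻¹QC⁻¹ (apply S⁻¹ on the left and C⁻¹ on the right).
S has determinant -1; S⁻¹ = [[-7, -6], [-6, -5]].
det C = 7; the adjugate gives C⁻¹ = [[-1/7, 1], [-1/7, 0]].
S⁻¹Q = [[0, -21], [-5, -30]].
W = (S⁻¹Q)C⁻¹ = [[3, 0], [5, -5]].

W = [[3, 0], [5, -5]]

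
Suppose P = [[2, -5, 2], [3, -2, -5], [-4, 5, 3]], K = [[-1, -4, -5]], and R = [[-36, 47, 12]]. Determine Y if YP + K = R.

Y = [[-5, -3, 4]]

YP = R − K = [[-35, 51, 17]].
Since P sits to the right of Y, Y = (R − K)P⁻¹.
det P = -3, so P⁻¹ = [[-19/3, -25/3, -29/3], [-11/3, -14/3, -16/3], [-7/3, -10/3, -11/3]].
Y = (R − K)P⁻¹ = [[-5, -3, 4]].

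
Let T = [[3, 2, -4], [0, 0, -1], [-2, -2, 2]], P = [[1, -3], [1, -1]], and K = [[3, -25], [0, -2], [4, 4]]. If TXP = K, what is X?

Isolating X: multiply by T⁻¹ from the left and P⁻¹ from the right, so X = T⁻¹KP⁻¹.
det T = -2; the adjugate gives T⁻¹ = [[1, -2, 1], [-1, 1, -3/2], [0, -1, 0]].
P has determinant 2; P⁻¹ = [[-1/2, 3/2], [-1/2, 1/2]].
T⁻¹K = [[7, -17], [-9, 17], [0, 2]].
X = (T⁻¹K)P⁻¹ = [[5, 2], [-4, -5], [-1, 1]].

X = [[5, 2], [-4, -5], [-1, 1]]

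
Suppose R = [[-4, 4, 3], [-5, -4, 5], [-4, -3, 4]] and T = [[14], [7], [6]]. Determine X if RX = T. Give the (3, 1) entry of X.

6

Left-multiplying both sides by R⁻¹ gives X = R⁻¹T.
det R = 1; the adjugate gives R⁻¹ = [[-1, -25, 32], [0, -4, 5], [-1, -28, 36]].
X = R⁻¹T = [[-1, -25, 32], [0, -4, 5], [-1, -28, 36]] · [[14], [7], [6]] = [[3], [2], [6]].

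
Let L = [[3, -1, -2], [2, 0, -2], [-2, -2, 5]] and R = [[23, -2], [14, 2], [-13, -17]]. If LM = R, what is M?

M = [[4, -4], [-5, 0], [-3, -5]]

L is on the left of M, so left-multiply by L⁻¹: M = L⁻¹R.
L has determinant 2; L⁻¹ = [[-2, 9/2, 1], [-3, 11/2, 1], [-2, 4, 1]].
M = L⁻¹R = [[-2, 9/2, 1], [-3, 11/2, 1], [-2, 4, 1]] · [[23, -2], [14, 2], [-13, -17]] = [[4, -4], [-5, 0], [-3, -5]].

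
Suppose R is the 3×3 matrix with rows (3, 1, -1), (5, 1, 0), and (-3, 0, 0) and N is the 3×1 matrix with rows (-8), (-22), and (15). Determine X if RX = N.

X = [[-5], [3], [-4]]

Since R multiplies X on the left, X = R⁻¹N.
det R = -3, so R⁻¹ = [[0, 0, -1/3], [0, 1, 5/3], [-1, 1, 2/3]].
X = R⁻¹N = [[0, 0, -1/3], [0, 1, 5/3], [-1, 1, 2/3]] · [[-8], [-22], [15]] = [[-5], [3], [-4]].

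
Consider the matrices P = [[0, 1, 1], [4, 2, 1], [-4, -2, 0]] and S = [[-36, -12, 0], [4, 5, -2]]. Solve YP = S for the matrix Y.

P is on the right of Y, so right-multiply by P⁻¹: Y = SP⁻¹.
det P = -4, so P⁻¹ = [[-1/2, 1/2, 1/4], [1, -1, -1], [0, 1, 1]].
Y = SP⁻¹ = [[-36, -12, 0], [4, 5, -2]] · [[-1/2, 1/2, 1/4], [1, -1, -1], [0, 1, 1]] = [[6, -6, 3], [3, -5, -6]].

Y = [[6, -6, 3], [3, -5, -6]]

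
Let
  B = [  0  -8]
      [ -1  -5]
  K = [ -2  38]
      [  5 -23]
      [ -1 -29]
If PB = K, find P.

B is on the right of P, so right-multiply by B⁻¹: P = KB⁻¹.
det B = -8; the adjugate gives B⁻¹ = [[5/8, -1], [-1/8, 0]].
P = KB⁻¹ = [[-2, 38], [5, -23], [-1, -29]] · [[5/8, -1], [-1/8, 0]] = [[-6, 2], [6, -5], [3, 1]].

P = [[-6, 2], [6, -5], [3, 1]]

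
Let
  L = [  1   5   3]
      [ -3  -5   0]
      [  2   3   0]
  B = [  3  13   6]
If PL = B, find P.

P = [[2, -3, -4]]

Since L sits to the right of P, P = BL⁻¹.
det L = 3; the adjugate gives L⁻¹ = [[0, 3, 5], [0, -2, -3], [1/3, 7/3, 10/3]].
P = BL⁻¹ = [[3, 13, 6]] · [[0, 3, 5], [0, -2, -3], [1/3, 7/3, 10/3]] = [[2, -3, -4]].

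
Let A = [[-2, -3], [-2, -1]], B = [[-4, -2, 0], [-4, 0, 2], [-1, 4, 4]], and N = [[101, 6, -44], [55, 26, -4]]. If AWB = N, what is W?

W = [[1, 4, -4], [1, 4, 3]]

W = A⁻¹NB⁻¹ (apply A⁻¹ on the left and B⁻¹ on the right).
det A = -4, so A⁻¹ = [[1/4, -3/4], [-1/2, 1/2]].
B has determinant 4; B⁻¹ = [[-2, 2, -1], [7/2, -4, 2], [-4, 9/2, -2]].
A⁻¹N = [[-16, -18, -8], [-23, 10, 20]].
W = (A⁻¹N)B⁻¹ = [[1, 4, -4], [1, 4, 3]].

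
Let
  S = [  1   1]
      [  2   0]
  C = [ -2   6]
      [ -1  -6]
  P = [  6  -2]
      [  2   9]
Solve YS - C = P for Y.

YS = P + C = [[4, 4], [1, 3]].
Right-multiplying both sides by S⁻¹ gives Y = (P + C)S⁻¹.
det S = -2, so S⁻¹ = [[0, 1/2], [1, -1/2]].
Y = (P + C)S⁻¹ = [[4, 0], [3, -1]].

Y = [[4, 0], [3, -1]]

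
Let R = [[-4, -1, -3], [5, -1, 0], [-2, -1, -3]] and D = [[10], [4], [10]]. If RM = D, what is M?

Left-multiplying both sides by R⁻¹ gives M = R⁻¹D.
det R = -6, so R⁻¹ = [[-1/2, 0, 1/2], [-5/2, -1, 5/2], [7/6, 1/3, -3/2]].
M = R⁻¹D = [[-1/2, 0, 1/2], [-5/2, -1, 5/2], [7/6, 1/3, -3/2]] · [[10], [4], [10]] = [[0], [-4], [-2]].

M = [[0], [-4], [-2]]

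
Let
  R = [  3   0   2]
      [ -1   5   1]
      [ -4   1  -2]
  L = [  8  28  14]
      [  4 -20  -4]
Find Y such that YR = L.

Since R sits to the right of Y, Y = LR⁻¹.
det R = 5; the adjugate gives R⁻¹ = [[-11/5, 2/5, -2], [-6/5, 2/5, -1], [19/5, -3/5, 3]].
Y = LR⁻¹ = [[8, 28, 14], [4, -20, -4]] · [[-11/5, 2/5, -2], [-6/5, 2/5, -1], [19/5, -3/5, 3]] = [[2, 6, -2], [0, -4, 0]].

Y = [[2, 6, -2], [0, -4, 0]]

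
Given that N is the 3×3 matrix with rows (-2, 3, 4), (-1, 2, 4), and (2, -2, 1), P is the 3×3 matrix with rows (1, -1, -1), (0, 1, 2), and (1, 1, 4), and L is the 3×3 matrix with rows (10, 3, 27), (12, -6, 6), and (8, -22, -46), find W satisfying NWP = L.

W = [[4, 0, -4], [-3, -3, 1], [4, 0, 0]]

Left-multiply by N⁻¹ and right-multiply by P⁻¹: W = N⁻¹LP⁻¹.
N has determinant -1; N⁻¹ = [[-10, 11, -4], [-9, 10, -4], [2, -2, 1]].
det P = 1, so P⁻¹ = [[2, 3, -1], [2, 5, -2], [-1, -2, 1]].
N⁻¹L = [[0, -8, -20], [-2, 1, 1], [4, -4, -4]].
W = (N⁻¹L)P⁻¹ = [[4, 0, -4], [-3, -3, 1], [4, 0, 0]].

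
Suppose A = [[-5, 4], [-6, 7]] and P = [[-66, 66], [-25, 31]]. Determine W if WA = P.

A is on the right of W, so right-multiply by A⁻¹: W = PA⁻¹.
A has determinant -11; A⁻¹ = [[-7/11, 4/11], [-6/11, 5/11]].
W = PA⁻¹ = [[-66, 66], [-25, 31]] · [[-7/11, 4/11], [-6/11, 5/11]] = [[6, 6], [-1, 5]].

W = [[6, 6], [-1, 5]]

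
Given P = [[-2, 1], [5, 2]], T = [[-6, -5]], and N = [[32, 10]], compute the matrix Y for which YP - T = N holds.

Y = [[-3, 4]]

YP = N + T = [[26, 5]].
Right-multiplying both sides by P⁻¹ gives Y = (N + T)P⁻¹.
P has determinant -9; P⁻¹ = [[-2/9, 1/9], [5/9, 2/9]].
Y = (N + T)P⁻¹ = [[-3, 4]].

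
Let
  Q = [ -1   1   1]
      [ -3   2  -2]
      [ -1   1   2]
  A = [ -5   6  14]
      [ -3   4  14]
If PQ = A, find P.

Right-multiplying both sides by Q⁻¹ gives P = AQ⁻¹.
det Q = 1; the adjugate gives Q⁻¹ = [[6, -1, -4], [8, -1, -5], [-1, 0, 1]].
P = AQ⁻¹ = [[-5, 6, 14], [-3, 4, 14]] · [[6, -1, -4], [8, -1, -5], [-1, 0, 1]] = [[4, -1, 4], [0, -1, 6]].

P = [[4, -1, 4], [0, -1, 6]]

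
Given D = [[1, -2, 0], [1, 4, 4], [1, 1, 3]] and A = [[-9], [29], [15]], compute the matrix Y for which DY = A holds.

Y = [[-3], [3], [5]]

D is on the left of Y, so left-multiply by D⁻¹: Y = D⁻¹A.
det D = 6; the adjugate gives D⁻¹ = [[4/3, 1, -4/3], [1/6, 1/2, -2/3], [-1/2, -1/2, 1]].
Y = D⁻¹A = [[4/3, 1, -4/3], [1/6, 1/2, -2/3], [-1/2, -1/2, 1]] · [[-9], [29], [15]] = [[-3], [3], [5]].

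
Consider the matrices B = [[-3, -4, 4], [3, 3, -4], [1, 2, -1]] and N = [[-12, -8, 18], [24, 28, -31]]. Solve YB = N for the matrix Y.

Y = [[2, -4, 6], [-1, 6, 3]]

Right-multiplying both sides by B⁻¹ gives Y = NB⁻¹.
det B = 1; the adjugate gives B⁻¹ = [[5, 4, 4], [-1, -1, 0], [3, 2, 3]].
Y = NB⁻¹ = [[-12, -8, 18], [24, 28, -31]] · [[5, 4, 4], [-1, -1, 0], [3, 2, 3]] = [[2, -4, 6], [-1, 6, 3]].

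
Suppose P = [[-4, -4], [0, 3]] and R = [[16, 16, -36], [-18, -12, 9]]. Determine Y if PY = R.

Y = [[2, 0, 6], [-6, -4, 3]]

Left-multiplying both sides by P⁻¹ gives Y = P⁻¹R.
det P = -12, so P⁻¹ = [[-1/4, -1/3], [0, 1/3]].
Y = P⁻¹R = [[-1/4, -1/3], [0, 1/3]] · [[16, 16, -36], [-18, -12, 9]] = [[2, 0, 6], [-6, -4, 3]].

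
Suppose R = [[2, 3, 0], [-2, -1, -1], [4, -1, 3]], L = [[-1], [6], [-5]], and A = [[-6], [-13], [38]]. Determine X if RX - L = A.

RX = A + L = [[-7], [-7], [33]].
Left-multiplying both sides by R⁻¹ gives X = R⁻¹(A + L).
det R = -2, so R⁻¹ = [[2, 9/2, 3/2], [-1, -3, -1], [-3, -7, -2]].
X = R⁻¹(A + L) = [[4], [-5], [4]].

X = [[4], [-5], [4]]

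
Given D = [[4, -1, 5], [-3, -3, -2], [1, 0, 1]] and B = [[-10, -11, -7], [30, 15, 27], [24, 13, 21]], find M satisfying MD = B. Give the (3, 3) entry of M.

1

D is on the right of M, so right-multiply by D⁻¹: M = BD⁻¹.
det D = 2; the adjugate gives D⁻¹ = [[-3/2, 1/2, 17/2], [1/2, -1/2, -7/2], [3/2, -1/2, -15/2]].
M = BD⁻¹ = [[-10, -11, -7], [30, 15, 27], [24, 13, 21]] · [[-3/2, 1/2, 17/2], [1/2, -1/2, -7/2], [3/2, -1/2, -15/2]] = [[-1, 4, 6], [3, -6, 0], [2, -5, 1]].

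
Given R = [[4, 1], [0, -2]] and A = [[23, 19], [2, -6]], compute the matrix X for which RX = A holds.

R is on the left of X, so left-multiply by R⁻¹: X = R⁻¹A.
det R = -8, so R⁻¹ = [[1/4, 1/8], [0, -1/2]].
X = R⁻¹A = [[1/4, 1/8], [0, -1/2]] · [[23, 19], [2, -6]] = [[6, 4], [-1, 3]].

X = [[6, 4], [-1, 3]]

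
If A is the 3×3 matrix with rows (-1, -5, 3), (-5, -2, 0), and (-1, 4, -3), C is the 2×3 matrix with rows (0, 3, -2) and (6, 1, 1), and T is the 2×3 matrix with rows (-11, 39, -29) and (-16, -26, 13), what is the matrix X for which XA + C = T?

X = [[-4, 2, 5], [3, 4, -1]]

XA = T − C = [[-11, 36, -27], [-22, -27, 12]].
A is on the right of X, so right-multiply by A⁻¹: X = (T − C)A⁻¹.
A has determinant 3; A⁻¹ = [[2, -1, 2], [-5, 2, -5], [-22/3, 3, -23/3]].
X = (T − C)A⁻¹ = [[-4, 2, 5], [3, 4, -1]].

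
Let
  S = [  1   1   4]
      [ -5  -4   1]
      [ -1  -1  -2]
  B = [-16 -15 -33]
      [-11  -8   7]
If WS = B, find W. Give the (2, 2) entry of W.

3

Right-multiplying both sides by S⁻¹ gives W = BS⁻¹.
S has determinant 2; S⁻¹ = [[9/2, -1, 17/2], [-11/2, 1, -21/2], [1/2, 0, 1/2]].
W = BS⁻¹ = [[-16, -15, -33], [-11, -8, 7]] · [[9/2, -1, 17/2], [-11/2, 1, -21/2], [1/2, 0, 1/2]] = [[-6, 1, 5], [-2, 3, -6]].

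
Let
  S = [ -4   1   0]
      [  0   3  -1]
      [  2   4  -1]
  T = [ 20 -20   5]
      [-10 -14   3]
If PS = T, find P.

P = [[-5, -5, 0], [0, 2, -5]]

Since S sits to the right of P, P = TS⁻¹.
det S = -6; the adjugate gives S⁻¹ = [[-1/6, -1/6, 1/6], [1/3, -2/3, 2/3], [1, -3, 2]].
P = TS⁻¹ = [[20, -20, 5], [-10, -14, 3]] · [[-1/6, -1/6, 1/6], [1/3, -2/3, 2/3], [1, -3, 2]] = [[-5, -5, 0], [0, 2, -5]].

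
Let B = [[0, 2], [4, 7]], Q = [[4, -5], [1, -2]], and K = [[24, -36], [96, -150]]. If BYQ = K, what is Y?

Y = [[0, 3], [2, 4]]

Left-multiply by B⁻¹ and right-multiply by Q⁻¹: Y = B⁻¹KQ⁻¹.
B has determinant -8; B⁻¹ = [[-7/8, 1/4], [1/2, 0]].
det Q = -3, so Q⁻¹ = [[2/3, -5/3], [1/3, -4/3]].
B⁻¹K = [[3, -6], [12, -18]].
Y = (B⁻¹K)Q⁻¹ = [[0, 3], [2, 4]].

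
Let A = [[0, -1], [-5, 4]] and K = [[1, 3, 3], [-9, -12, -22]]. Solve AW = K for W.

W = [[1, 0, 2], [-1, -3, -3]]

A is on the left of W, so left-multiply by A⁻¹: W = A⁻¹K.
det A = -5, so A⁻¹ = [[-4/5, -1/5], [-1, 0]].
W = A⁻¹K = [[-4/5, -1/5], [-1, 0]] · [[1, 3, 3], [-9, -12, -22]] = [[1, 0, 2], [-1, -3, -3]].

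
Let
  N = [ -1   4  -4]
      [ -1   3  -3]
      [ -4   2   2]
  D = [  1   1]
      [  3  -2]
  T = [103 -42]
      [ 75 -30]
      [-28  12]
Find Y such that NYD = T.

Y = N⁻¹TD⁻¹ (apply N⁻¹ on the left and D⁻¹ on the right).
det N = 4, so N⁻¹ = [[3, -4, 0], [7/2, -9/2, 1/4], [5/2, -7/2, 1/4]].
det D = -5, so D⁻¹ = [[2/5, 1/5], [3/5, -1/5]].
N⁻¹T = [[9, -6], [16, -9], [-12, 3]].
Y = (N⁻¹T)D⁻¹ = [[0, 3], [1, 5], [-3, -3]].

Y = [[0, 3], [1, 5], [-3, -3]]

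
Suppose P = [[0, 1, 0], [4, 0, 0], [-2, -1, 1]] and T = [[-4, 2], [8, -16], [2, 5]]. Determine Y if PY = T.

Y = [[2, -4], [-4, 2], [2, -1]]

Since P multiplies Y on the left, Y = P⁻¹T.
det P = -4; the adjugate gives P⁻¹ = [[0, 1/4, 0], [1, 0, 0], [1, 1/2, 1]].
Y = P⁻¹T = [[0, 1/4, 0], [1, 0, 0], [1, 1/2, 1]] · [[-4, 2], [8, -16], [2, 5]] = [[2, -4], [-4, 2], [2, -1]].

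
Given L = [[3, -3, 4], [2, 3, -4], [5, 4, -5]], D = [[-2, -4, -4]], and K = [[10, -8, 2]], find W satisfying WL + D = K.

WL = K − D = [[12, -4, 6]].
L is on the right of W, so right-multiply by L⁻¹: W = (K − D)L⁻¹.
L has determinant 5; L⁻¹ = [[1/5, 1/5, 0], [-2, -7, 4], [-7/5, -27/5, 3]].
W = (K − D)L⁻¹ = [[2, -2, 2]].

W = [[2, -2, 2]]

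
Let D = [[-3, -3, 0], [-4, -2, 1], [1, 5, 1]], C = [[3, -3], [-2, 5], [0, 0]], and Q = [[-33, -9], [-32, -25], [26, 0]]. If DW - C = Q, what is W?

DW = Q + C = [[-30, -12], [-34, -20], [26, 0]].
D is on the left of W, so left-multiply by D⁻¹: W = D⁻¹(Q + C).
det D = 6, so D⁻¹ = [[-7/6, 1/2, -1/2], [5/6, -1/2, 1/2], [-3, 2, -1]].
W = D⁻¹(Q + C) = [[5, 4], [5, 0], [-4, -4]].

W = [[5, 4], [5, 0], [-4, -4]]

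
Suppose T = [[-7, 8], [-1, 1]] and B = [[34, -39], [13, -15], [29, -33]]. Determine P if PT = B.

P = [[-5, 1], [-2, 1], [-4, -1]]

Since T sits to the right of P, P = BT⁻¹.
det T = 1; the adjugate gives T⁻¹ = [[1, -8], [1, -7]].
P = BT⁻¹ = [[34, -39], [13, -15], [29, -33]] · [[1, -8], [1, -7]] = [[-5, 1], [-2, 1], [-4, -1]].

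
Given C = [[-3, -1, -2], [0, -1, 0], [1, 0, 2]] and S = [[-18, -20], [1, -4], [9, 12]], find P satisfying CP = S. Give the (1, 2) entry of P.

Left-multiplying both sides by C⁻¹ gives P = C⁻¹S.
C has determinant 4; C⁻¹ = [[-1/2, 1/2, -1/2], [0, -1, 0], [1/4, -1/4, 3/4]].
P = C⁻¹S = [[-1/2, 1/2, -1/2], [0, -1, 0], [1/4, -1/4, 3/4]] · [[-18, -20], [1, -4], [9, 12]] = [[5, 2], [-1, 4], [2, 5]].

2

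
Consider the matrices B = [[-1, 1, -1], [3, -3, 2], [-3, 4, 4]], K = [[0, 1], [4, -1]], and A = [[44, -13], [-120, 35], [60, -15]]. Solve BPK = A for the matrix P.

P = [[0, -5], [-1, 3], [1, -3]]

Left-multiply by B⁻¹ and right-multiply by K⁻¹: P = B⁻¹AK⁻¹.
det B = -1; the adjugate gives B⁻¹ = [[20, 8, 1], [18, 7, 1], [-3, -1, 0]].
K has determinant -4; K⁻¹ = [[1/4, 1/4], [1, 0]].
B⁻¹A = [[-20, 5], [12, -4], [-12, 4]].
P = (B⁻¹A)K⁻¹ = [[0, -5], [-1, 3], [1, -3]].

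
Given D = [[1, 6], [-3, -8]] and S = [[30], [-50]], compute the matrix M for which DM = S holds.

M = [[6], [4]]

D is on the left of M, so left-multiply by D⁻¹: M = D⁻¹S.
det D = 10; the adjugate gives D⁻¹ = [[-4/5, -3/5], [3/10, 1/10]].
M = D⁻¹S = [[-4/5, -3/5], [3/10, 1/10]] · [[30], [-50]] = [[6], [4]].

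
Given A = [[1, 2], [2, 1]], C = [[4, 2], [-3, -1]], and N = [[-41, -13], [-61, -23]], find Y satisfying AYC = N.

Y = A⁻¹NC⁻¹ (apply A⁻¹ on the left and C⁻¹ on the right).
det A = -3, so A⁻¹ = [[-1/3, 2/3], [2/3, -1/3]].
C has determinant 2; C⁻¹ = [[-1/2, -1], [3/2, 2]].
A⁻¹N = [[-27, -11], [-7, -1]].
Y = (A⁻¹N)C⁻¹ = [[-3, 5], [2, 5]].

Y = [[-3, 5], [2, 5]]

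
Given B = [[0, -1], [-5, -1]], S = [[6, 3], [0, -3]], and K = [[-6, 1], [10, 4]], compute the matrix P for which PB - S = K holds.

P = [[-4, 0], [1, -2]]

PB = K + S = [[0, 4], [10, 1]].
B is on the right of P, so right-multiply by B⁻¹: P = (K + S)B⁻¹.
det B = -5; the adjugate gives B⁻¹ = [[1/5, -1/5], [-1, 0]].
P = (K + S)B⁻¹ = [[-4, 0], [1, -2]].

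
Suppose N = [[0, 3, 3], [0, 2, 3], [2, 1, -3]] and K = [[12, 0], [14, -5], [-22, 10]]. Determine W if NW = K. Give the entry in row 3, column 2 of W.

-5

N is on the left of W, so left-multiply by N⁻¹: W = N⁻¹K.
det N = 6, so N⁻¹ = [[-3/2, 2, 1/2], [1, -1, 0], [-2/3, 1, 0]].
W = N⁻¹K = [[-3/2, 2, 1/2], [1, -1, 0], [-2/3, 1, 0]] · [[12, 0], [14, -5], [-22, 10]] = [[-1, -5], [-2, 5], [6, -5]].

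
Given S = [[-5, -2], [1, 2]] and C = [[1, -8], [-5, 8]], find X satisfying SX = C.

X = [[1, 0], [-3, 4]]

Left-multiplying both sides by S⁻¹ gives X = S⁻¹C.
det S = -8, so S⁻¹ = [[-1/4, -1/4], [1/8, 5/8]].
X = S⁻¹C = [[-1/4, -1/4], [1/8, 5/8]] · [[1, -8], [-5, 8]] = [[1, 0], [-3, 4]].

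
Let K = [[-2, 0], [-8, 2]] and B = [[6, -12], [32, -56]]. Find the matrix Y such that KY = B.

Y = [[-3, 6], [4, -4]]

Since K multiplies Y on the left, Y = K⁻¹B.
K has determinant -4; K⁻¹ = [[-1/2, 0], [-2, 1/2]].
Y = K⁻¹B = [[-1/2, 0], [-2, 1/2]] · [[6, -12], [32, -56]] = [[-3, 6], [4, -4]].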